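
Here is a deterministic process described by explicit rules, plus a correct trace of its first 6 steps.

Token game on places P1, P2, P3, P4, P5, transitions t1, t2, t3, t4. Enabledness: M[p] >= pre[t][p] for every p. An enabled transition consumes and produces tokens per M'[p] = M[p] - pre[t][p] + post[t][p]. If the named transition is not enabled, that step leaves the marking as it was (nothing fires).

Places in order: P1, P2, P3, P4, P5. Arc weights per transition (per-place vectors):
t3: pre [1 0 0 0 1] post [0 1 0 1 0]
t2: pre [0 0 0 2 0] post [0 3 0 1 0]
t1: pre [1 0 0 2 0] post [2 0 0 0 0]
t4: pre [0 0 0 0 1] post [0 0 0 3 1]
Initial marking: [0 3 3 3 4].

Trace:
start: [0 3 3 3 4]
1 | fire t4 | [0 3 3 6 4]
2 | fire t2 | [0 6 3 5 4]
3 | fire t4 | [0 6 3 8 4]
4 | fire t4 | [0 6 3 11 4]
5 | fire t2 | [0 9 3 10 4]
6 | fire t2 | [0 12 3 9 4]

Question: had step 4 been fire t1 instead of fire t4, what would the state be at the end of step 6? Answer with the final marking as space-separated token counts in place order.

(re-executing from step 4 with the substitution; state before step 4: [0 6 3 8 4])
4 | fire t1 | [0 6 3 8 4]
5 | fire t2 | [0 9 3 7 4]
6 | fire t2 | [0 12 3 6 4]

0 12 3 6 4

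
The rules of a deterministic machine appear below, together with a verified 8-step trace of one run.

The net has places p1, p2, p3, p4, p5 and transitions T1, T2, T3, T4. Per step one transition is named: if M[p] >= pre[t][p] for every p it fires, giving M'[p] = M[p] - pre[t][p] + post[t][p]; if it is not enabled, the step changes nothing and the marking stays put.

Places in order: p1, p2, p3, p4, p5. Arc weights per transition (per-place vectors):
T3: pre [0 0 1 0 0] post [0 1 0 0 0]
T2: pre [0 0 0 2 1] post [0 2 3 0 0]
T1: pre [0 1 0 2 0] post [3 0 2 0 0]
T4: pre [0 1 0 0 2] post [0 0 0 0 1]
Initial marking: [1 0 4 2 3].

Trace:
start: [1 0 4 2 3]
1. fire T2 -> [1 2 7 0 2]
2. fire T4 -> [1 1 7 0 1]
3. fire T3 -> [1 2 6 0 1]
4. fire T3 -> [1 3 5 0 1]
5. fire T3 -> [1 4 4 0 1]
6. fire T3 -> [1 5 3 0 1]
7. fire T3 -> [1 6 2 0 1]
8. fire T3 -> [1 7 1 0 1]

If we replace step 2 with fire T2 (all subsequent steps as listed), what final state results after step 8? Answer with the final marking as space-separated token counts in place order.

(re-executing from step 2 with the substitution; state before step 2: [1 2 7 0 2])
2. fire T2 -> [1 2 7 0 2]
3. fire T3 -> [1 3 6 0 2]
4. fire T3 -> [1 4 5 0 2]
5. fire T3 -> [1 5 4 0 2]
6. fire T3 -> [1 6 3 0 2]
7. fire T3 -> [1 7 2 0 2]
8. fire T3 -> [1 8 1 0 2]

1 8 1 0 2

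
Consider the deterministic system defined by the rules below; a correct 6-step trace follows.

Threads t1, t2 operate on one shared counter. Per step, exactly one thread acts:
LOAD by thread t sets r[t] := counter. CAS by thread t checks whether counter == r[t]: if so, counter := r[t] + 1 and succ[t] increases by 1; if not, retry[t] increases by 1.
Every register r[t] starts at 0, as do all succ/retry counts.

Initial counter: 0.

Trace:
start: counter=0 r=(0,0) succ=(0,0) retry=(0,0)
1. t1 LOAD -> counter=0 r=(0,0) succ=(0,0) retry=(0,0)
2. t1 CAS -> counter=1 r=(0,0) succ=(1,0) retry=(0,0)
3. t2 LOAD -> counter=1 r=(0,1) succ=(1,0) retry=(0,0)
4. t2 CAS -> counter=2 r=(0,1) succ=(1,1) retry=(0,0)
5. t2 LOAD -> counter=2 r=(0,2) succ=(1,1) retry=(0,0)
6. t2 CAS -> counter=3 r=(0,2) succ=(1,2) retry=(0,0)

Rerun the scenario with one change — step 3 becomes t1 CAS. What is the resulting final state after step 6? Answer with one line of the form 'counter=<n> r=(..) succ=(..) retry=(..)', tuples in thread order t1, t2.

(re-executing from step 3 with the substitution; state before step 3: counter=1 r=(0,0) succ=(1,0) retry=(0,0))
3. t1 CAS -> counter=1 r=(0,0) succ=(1,0) retry=(1,0)
4. t2 CAS -> counter=1 r=(0,0) succ=(1,0) retry=(1,1)
5. t2 LOAD -> counter=1 r=(0,1) succ=(1,0) retry=(1,1)
6. t2 CAS -> counter=2 r=(0,1) succ=(1,1) retry=(1,1)

counter=2 r=(0,1) succ=(1,1) retry=(1,1)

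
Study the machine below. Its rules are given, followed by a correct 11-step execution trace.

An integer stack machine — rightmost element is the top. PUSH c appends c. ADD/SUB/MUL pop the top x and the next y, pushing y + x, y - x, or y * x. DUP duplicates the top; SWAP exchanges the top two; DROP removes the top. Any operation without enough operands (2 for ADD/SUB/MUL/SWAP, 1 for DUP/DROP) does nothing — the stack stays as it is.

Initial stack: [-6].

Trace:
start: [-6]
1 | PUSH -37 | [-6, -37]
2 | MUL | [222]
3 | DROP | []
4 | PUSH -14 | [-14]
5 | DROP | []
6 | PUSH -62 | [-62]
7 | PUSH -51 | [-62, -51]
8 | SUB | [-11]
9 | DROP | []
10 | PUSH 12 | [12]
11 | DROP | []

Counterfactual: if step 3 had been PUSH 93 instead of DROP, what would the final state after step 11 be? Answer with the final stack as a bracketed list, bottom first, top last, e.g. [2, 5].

(re-executing from step 3 with the substitution; state before step 3: [222])
3 | PUSH 93 | [222, 93]
4 | PUSH -14 | [222, 93, -14]
5 | DROP | [222, 93]
6 | PUSH -62 | [222, 93, -62]
7 | PUSH -51 | [222, 93, -62, -51]
8 | SUB | [222, 93, -11]
9 | DROP | [222, 93]
10 | PUSH 12 | [222, 93, 12]
11 | DROP | [222, 93]

[222, 93]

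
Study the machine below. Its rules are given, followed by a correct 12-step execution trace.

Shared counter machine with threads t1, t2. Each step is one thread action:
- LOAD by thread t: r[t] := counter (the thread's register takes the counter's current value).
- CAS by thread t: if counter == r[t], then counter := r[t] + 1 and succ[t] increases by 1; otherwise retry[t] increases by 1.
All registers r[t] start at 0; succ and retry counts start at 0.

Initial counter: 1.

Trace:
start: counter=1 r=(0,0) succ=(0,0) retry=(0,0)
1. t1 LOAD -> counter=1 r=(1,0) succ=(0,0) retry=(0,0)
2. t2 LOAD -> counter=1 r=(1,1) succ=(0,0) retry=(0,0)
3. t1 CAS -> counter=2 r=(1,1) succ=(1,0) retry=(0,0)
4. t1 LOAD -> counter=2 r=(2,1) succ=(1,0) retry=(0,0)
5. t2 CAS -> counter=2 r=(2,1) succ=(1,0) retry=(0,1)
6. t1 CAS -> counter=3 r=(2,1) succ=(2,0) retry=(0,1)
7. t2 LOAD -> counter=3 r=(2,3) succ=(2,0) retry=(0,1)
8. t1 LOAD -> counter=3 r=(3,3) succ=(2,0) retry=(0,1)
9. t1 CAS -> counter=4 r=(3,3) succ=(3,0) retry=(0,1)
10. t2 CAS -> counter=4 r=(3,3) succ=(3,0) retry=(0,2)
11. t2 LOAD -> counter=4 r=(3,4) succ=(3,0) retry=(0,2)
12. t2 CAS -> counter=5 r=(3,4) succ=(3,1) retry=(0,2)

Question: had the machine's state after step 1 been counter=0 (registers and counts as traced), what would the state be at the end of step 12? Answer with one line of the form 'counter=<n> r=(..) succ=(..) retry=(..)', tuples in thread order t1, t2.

state after step 1 := counter=0 r=(1,0) succ=(0,0) retry=(0,0)
2. t2 LOAD -> counter=0 r=(1,0) succ=(0,0) retry=(0,0)
3. t1 CAS -> counter=0 r=(1,0) succ=(0,0) retry=(1,0)
4. t1 LOAD -> counter=0 r=(0,0) succ=(0,0) retry=(1,0)
5. t2 CAS -> counter=1 r=(0,0) succ=(0,1) retry=(1,0)
6. t1 CAS -> counter=1 r=(0,0) succ=(0,1) retry=(2,0)
7. t2 LOAD -> counter=1 r=(0,1) succ=(0,1) retry=(2,0)
8. t1 LOAD -> counter=1 r=(1,1) succ=(0,1) retry=(2,0)
9. t1 CAS -> counter=2 r=(1,1) succ=(1,1) retry=(2,0)
10. t2 CAS -> counter=2 r=(1,1) succ=(1,1) retry=(2,1)
11. t2 LOAD -> counter=2 r=(1,2) succ=(1,1) retry=(2,1)
12. t2 CAS -> counter=3 r=(1,2) succ=(1,2) retry=(2,1)

counter=3 r=(1,2) succ=(1,2) retry=(2,1)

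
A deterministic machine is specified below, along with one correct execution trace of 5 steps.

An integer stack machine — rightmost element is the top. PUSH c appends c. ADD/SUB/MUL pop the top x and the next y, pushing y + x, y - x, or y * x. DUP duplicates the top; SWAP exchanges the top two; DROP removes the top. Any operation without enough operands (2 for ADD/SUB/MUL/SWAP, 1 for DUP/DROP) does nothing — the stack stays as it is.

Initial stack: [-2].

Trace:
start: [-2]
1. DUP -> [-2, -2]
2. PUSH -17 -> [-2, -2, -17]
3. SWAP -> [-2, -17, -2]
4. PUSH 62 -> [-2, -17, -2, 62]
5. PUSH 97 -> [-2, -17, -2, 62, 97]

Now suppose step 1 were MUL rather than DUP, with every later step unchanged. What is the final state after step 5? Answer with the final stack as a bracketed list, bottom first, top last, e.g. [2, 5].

(re-executing from step 1 with the substitution; state before step 1: [-2])
1. MUL -> [-2]
2. PUSH -17 -> [-2, -17]
3. SWAP -> [-17, -2]
4. PUSH 62 -> [-17, -2, 62]
5. PUSH 97 -> [-17, -2, 62, 97]

[-17, -2, 62, 97]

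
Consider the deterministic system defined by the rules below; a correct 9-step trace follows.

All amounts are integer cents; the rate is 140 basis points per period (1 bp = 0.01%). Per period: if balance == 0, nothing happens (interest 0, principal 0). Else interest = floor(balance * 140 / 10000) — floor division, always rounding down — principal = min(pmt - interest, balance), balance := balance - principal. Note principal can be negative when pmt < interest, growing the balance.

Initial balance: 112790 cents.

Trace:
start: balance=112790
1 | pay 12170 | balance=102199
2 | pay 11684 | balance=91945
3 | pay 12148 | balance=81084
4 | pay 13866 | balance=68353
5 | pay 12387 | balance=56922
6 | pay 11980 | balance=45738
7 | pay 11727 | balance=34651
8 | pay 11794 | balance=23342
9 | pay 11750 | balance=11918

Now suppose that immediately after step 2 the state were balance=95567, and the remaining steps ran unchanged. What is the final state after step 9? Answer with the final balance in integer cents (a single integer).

state after step 2 := balance=95567
3 | pay 12148 | balance=84756
4 | pay 13866 | balance=72076
5 | pay 12387 | balance=60698
6 | pay 11980 | balance=49567
7 | pay 11727 | balance=38533
8 | pay 11794 | balance=27278
9 | pay 11750 | balance=15909

15909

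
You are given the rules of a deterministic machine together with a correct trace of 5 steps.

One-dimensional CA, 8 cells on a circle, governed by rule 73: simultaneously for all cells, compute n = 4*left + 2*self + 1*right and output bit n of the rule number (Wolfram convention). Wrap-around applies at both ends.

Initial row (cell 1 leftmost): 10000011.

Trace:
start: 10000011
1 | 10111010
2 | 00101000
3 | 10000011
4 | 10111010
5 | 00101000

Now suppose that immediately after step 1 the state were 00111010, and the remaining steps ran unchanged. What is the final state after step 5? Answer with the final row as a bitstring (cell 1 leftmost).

state after step 1 := 00111010
2 | 10101000
3 | 00000010
4 | 11111000
5 | 10001010

10001010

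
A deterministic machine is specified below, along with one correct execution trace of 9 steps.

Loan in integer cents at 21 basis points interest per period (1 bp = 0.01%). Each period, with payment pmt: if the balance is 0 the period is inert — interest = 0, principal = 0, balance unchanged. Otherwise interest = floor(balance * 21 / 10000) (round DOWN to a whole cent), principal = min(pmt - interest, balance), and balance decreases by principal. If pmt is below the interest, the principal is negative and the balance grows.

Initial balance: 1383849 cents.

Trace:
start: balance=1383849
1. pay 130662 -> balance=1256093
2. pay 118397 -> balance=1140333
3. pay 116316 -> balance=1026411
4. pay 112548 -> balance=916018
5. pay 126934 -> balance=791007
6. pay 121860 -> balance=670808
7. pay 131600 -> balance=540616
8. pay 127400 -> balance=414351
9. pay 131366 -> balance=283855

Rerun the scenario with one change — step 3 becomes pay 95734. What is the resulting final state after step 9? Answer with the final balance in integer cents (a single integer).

304696

(re-executing from step 3 with the substitution; state before step 3: balance=1140333)
3. pay 95734 -> balance=1046993
4. pay 112548 -> balance=936643
5. pay 126934 -> balance=811675
6. pay 121860 -> balance=691519
7. pay 131600 -> balance=561371
8. pay 127400 -> balance=435149
9. pay 131366 -> balance=304696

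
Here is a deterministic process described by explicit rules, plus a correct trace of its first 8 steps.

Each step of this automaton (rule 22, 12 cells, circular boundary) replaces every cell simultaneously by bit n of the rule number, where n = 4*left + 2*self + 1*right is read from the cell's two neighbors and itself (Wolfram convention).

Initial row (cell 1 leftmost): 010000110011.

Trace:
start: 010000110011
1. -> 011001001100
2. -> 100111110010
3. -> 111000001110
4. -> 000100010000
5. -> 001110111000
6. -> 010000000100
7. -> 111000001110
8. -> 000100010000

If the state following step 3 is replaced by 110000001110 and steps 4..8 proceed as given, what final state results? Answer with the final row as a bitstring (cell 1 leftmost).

000111100000

state after step 3 := 110000001110
4. -> 001000010000
5. -> 011100111000
6. -> 100011000100
7. -> 110100101111
8. -> 000111100000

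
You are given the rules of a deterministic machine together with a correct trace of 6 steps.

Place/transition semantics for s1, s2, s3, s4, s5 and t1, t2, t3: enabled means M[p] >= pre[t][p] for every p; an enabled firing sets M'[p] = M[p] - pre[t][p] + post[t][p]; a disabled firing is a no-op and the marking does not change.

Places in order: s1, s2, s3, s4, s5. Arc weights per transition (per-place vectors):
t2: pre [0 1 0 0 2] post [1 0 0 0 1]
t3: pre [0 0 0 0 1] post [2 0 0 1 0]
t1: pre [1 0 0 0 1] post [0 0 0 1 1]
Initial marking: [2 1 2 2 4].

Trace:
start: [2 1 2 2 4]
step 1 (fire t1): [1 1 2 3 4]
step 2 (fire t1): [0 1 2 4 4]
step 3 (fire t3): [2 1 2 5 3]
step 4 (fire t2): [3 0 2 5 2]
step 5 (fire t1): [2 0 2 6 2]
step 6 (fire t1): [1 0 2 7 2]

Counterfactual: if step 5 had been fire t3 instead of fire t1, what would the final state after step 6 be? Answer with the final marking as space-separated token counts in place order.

4 0 2 7 1

(re-executing from step 5 with the substitution; state before step 5: [3 0 2 5 2])
step 5 (fire t3): [5 0 2 6 1]
step 6 (fire t1): [4 0 2 7 1]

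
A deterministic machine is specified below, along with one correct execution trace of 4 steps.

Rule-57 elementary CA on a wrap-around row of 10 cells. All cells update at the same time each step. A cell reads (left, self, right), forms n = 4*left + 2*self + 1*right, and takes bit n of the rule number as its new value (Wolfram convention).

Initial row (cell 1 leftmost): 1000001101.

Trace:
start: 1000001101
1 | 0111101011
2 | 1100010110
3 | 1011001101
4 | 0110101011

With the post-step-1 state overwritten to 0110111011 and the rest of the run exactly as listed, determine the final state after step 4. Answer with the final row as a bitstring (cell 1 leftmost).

0110101011

state after step 1 := 0110111011
2 | 1101100110
3 | 1011010101
4 | 0110101011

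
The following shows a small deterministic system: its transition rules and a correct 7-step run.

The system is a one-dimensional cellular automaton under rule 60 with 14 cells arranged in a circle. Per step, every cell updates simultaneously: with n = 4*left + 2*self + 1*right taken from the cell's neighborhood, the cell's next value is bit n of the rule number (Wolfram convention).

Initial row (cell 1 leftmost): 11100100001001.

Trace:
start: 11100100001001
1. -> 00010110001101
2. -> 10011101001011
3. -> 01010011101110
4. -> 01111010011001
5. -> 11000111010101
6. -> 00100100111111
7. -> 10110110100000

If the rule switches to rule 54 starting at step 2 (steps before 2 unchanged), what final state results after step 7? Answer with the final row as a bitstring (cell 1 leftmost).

11110111011101

(re-executing steps 2..7 under rule 54; state before step 2: 00010110001101)
2. -> 10111001010011
3. -> 01000111111100
4. -> 11101000000010
5. -> 00011100000111
6. -> 10100010001000
7. -> 11110111011101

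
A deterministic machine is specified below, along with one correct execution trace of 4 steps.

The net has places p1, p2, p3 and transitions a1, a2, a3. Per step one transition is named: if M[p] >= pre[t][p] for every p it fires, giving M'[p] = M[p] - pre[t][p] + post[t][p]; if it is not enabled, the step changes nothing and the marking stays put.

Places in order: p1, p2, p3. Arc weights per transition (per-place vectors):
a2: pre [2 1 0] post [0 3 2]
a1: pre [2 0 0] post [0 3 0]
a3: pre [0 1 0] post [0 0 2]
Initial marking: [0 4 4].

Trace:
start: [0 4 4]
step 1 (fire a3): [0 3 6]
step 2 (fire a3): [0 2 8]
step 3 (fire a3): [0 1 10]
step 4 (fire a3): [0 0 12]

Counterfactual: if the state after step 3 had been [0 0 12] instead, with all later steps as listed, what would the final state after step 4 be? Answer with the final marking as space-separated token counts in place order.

state after step 3 := [0 0 12]
step 4 (fire a3): [0 0 12]

0 0 12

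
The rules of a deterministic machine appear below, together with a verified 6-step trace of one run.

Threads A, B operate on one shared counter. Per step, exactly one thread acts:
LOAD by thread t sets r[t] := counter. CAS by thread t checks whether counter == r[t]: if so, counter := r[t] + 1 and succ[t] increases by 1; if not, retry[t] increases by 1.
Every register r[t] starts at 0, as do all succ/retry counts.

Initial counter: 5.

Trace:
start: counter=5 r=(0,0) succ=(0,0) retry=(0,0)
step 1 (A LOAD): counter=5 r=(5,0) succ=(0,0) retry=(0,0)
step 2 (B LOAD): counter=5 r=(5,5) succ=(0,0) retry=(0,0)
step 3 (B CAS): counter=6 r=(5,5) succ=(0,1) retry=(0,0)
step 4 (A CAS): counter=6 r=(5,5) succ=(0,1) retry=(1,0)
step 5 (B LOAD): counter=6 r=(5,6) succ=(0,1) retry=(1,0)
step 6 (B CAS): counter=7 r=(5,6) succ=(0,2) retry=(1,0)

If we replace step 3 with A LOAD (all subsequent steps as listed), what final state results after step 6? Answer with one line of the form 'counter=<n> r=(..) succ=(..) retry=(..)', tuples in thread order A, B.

counter=7 r=(5,6) succ=(1,1) retry=(0,0)

(re-executing from step 3 with the substitution; state before step 3: counter=5 r=(5,5) succ=(0,0) retry=(0,0))
step 3 (A LOAD): counter=5 r=(5,5) succ=(0,0) retry=(0,0)
step 4 (A CAS): counter=6 r=(5,5) succ=(1,0) retry=(0,0)
step 5 (B LOAD): counter=6 r=(5,6) succ=(1,0) retry=(0,0)
step 6 (B CAS): counter=7 r=(5,6) succ=(1,1) retry=(0,0)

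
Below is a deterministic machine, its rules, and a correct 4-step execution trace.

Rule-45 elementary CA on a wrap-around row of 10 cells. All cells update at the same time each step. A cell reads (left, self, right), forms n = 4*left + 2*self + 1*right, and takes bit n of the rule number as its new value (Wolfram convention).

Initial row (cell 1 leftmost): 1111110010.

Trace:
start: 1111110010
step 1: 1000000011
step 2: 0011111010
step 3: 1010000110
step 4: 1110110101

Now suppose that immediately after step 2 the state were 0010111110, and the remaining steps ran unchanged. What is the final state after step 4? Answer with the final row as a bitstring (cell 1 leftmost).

1110001110

state after step 2 := 0010111110
step 3: 1011100000
step 4: 1110001110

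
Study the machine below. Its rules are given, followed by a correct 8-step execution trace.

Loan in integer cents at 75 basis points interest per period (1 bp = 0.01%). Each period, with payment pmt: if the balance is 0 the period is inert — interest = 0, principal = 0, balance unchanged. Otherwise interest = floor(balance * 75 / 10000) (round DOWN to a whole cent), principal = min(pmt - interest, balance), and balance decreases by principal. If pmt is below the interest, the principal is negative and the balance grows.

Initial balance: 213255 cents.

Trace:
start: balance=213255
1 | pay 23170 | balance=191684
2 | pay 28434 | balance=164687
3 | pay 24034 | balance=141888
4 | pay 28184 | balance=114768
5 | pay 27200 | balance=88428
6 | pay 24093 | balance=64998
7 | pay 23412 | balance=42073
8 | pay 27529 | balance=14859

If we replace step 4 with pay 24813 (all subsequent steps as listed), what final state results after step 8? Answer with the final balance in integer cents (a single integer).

(re-executing from step 4 with the substitution; state before step 4: balance=141888)
4 | pay 24813 | balance=118139
5 | pay 27200 | balance=91825
6 | pay 24093 | balance=68420
7 | pay 23412 | balance=45521
8 | pay 27529 | balance=18333

18333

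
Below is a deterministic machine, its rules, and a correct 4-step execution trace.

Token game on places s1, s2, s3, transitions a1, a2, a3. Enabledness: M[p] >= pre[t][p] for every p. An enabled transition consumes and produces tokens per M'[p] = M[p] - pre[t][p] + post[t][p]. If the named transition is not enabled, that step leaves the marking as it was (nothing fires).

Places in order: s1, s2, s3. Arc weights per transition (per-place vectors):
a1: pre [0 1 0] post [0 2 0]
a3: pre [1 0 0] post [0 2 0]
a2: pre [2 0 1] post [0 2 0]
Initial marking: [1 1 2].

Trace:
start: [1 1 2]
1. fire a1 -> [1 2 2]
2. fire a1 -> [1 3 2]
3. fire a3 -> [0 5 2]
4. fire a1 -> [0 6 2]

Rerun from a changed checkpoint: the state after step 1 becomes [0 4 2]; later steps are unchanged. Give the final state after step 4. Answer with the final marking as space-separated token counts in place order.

state after step 1 := [0 4 2]
2. fire a1 -> [0 5 2]
3. fire a3 -> [0 5 2]
4. fire a1 -> [0 6 2]

0 6 2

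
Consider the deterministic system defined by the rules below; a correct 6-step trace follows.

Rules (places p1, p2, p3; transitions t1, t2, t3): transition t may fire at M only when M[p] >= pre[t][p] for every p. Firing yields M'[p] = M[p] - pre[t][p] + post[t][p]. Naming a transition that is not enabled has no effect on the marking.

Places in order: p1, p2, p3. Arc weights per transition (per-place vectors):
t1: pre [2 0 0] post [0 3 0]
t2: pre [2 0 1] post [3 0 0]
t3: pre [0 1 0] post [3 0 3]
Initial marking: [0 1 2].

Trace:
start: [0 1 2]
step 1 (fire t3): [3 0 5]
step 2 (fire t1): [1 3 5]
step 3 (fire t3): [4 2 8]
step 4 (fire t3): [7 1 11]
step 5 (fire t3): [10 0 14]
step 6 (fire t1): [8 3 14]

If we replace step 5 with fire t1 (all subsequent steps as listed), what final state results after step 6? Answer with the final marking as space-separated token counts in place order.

(re-executing from step 5 with the substitution; state before step 5: [7 1 11])
step 5 (fire t1): [5 4 11]
step 6 (fire t1): [3 7 11]

3 7 11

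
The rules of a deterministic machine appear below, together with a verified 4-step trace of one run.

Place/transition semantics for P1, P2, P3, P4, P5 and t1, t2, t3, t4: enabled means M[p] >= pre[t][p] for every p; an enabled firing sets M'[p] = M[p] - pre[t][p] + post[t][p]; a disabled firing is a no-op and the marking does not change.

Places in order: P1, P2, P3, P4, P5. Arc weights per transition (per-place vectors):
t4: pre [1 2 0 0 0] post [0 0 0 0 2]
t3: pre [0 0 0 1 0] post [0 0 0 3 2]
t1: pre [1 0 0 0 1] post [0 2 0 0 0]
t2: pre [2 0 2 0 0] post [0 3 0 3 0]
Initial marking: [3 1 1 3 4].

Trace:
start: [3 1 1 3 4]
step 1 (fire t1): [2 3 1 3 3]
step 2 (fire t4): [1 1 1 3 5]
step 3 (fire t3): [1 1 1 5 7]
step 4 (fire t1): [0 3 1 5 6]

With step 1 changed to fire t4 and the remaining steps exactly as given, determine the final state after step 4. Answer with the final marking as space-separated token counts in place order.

2 3 1 5 5

(re-executing from step 1 with the substitution; state before step 1: [3 1 1 3 4])
step 1 (fire t4): [3 1 1 3 4]
step 2 (fire t4): [3 1 1 3 4]
step 3 (fire t3): [3 1 1 5 6]
step 4 (fire t1): [2 3 1 5 5]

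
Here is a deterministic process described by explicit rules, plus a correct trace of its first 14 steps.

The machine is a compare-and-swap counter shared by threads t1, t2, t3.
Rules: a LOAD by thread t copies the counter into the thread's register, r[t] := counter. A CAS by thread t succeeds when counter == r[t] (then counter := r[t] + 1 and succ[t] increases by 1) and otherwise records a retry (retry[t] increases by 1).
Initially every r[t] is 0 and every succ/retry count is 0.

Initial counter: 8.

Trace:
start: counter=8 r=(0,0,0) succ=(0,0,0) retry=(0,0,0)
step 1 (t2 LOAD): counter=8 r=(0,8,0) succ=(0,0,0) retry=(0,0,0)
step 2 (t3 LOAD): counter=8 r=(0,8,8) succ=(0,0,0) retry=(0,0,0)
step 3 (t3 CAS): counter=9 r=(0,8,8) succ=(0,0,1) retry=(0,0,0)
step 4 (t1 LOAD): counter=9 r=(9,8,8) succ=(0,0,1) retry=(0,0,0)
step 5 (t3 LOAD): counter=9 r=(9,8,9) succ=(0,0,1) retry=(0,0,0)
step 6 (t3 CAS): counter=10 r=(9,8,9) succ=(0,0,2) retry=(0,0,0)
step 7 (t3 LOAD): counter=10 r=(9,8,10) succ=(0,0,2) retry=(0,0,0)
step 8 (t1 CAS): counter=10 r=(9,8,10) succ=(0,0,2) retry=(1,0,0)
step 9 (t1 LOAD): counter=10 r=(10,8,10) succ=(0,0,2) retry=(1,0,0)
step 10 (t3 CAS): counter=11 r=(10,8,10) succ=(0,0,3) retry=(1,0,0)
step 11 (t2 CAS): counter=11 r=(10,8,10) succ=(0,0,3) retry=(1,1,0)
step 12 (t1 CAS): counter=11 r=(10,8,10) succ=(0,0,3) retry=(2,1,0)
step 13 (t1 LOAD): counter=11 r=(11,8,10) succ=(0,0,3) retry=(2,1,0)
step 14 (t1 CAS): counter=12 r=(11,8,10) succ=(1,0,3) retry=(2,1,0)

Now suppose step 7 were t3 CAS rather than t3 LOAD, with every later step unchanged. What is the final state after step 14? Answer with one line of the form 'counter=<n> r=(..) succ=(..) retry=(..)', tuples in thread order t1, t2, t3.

(re-executing from step 7 with the substitution; state before step 7: counter=10 r=(9,8,9) succ=(0,0,2) retry=(0,0,0))
step 7 (t3 CAS): counter=10 r=(9,8,9) succ=(0,0,2) retry=(0,0,1)
step 8 (t1 CAS): counter=10 r=(9,8,9) succ=(0,0,2) retry=(1,0,1)
step 9 (t1 LOAD): counter=10 r=(10,8,9) succ=(0,0,2) retry=(1,0,1)
step 10 (t3 CAS): counter=10 r=(10,8,9) succ=(0,0,2) retry=(1,0,2)
step 11 (t2 CAS): counter=10 r=(10,8,9) succ=(0,0,2) retry=(1,1,2)
step 12 (t1 CAS): counter=11 r=(10,8,9) succ=(1,0,2) retry=(1,1,2)
step 13 (t1 LOAD): counter=11 r=(11,8,9) succ=(1,0,2) retry=(1,1,2)
step 14 (t1 CAS): counter=12 r=(11,8,9) succ=(2,0,2) retry=(1,1,2)

counter=12 r=(11,8,9) succ=(2,0,2) retry=(1,1,2)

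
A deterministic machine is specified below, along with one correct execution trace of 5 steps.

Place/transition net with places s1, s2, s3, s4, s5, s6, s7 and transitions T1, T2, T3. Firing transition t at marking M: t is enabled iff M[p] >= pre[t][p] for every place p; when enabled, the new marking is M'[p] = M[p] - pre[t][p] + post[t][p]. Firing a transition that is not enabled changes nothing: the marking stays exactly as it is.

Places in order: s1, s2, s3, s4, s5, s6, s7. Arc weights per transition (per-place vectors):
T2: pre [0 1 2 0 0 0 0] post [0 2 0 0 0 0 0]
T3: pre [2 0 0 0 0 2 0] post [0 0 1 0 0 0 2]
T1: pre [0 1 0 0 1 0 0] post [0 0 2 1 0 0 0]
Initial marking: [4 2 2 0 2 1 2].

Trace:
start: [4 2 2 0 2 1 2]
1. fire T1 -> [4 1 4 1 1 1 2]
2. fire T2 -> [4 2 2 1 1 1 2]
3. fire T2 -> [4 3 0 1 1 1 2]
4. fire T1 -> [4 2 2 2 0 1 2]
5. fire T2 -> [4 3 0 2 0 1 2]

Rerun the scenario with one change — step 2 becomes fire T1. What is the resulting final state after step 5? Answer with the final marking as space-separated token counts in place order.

(re-executing from step 2 with the substitution; state before step 2: [4 1 4 1 1 1 2])
2. fire T1 -> [4 0 6 2 0 1 2]
3. fire T2 -> [4 0 6 2 0 1 2]
4. fire T1 -> [4 0 6 2 0 1 2]
5. fire T2 -> [4 0 6 2 0 1 2]

4 0 6 2 0 1 2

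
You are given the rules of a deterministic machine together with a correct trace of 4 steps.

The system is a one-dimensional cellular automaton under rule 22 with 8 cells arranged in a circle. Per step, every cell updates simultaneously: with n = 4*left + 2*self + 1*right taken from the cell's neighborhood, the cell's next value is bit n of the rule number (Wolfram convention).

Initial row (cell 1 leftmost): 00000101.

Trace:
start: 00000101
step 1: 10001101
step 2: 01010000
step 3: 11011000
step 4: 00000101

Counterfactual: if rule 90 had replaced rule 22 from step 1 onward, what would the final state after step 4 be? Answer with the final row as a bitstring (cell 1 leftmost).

(re-executing steps 1..4 under rule 90; state before step 1: 00000101)
step 1: 10001000
step 2: 01010101
step 3: 00000000
step 4: 00000000

00000000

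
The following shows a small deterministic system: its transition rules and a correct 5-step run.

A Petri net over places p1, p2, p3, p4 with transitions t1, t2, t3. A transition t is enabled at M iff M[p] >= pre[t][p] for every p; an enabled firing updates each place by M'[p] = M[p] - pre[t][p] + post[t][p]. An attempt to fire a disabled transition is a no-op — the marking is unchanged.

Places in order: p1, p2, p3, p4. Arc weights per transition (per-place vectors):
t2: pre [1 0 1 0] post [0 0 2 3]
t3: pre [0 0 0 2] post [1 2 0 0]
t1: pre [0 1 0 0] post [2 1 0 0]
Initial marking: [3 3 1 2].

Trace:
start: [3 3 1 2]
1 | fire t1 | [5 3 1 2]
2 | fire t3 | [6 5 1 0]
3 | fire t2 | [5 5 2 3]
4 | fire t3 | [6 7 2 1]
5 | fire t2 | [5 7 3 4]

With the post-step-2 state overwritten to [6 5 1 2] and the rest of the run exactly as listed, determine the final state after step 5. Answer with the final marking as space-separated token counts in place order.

state after step 2 := [6 5 1 2]
3 | fire t2 | [5 5 2 5]
4 | fire t3 | [6 7 2 3]
5 | fire t2 | [5 7 3 6]

5 7 3 6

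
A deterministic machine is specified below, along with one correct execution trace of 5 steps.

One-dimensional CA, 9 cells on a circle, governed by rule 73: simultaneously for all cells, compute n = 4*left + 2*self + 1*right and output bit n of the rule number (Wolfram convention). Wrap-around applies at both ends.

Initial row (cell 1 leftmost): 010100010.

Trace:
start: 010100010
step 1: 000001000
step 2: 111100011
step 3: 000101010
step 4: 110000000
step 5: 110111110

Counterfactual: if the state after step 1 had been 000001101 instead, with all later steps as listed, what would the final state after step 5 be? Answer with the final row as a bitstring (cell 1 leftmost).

state after step 1 := 000001101
step 2: 011101100
step 3: 010101101
step 4: 000001100
step 5: 111101101

111101101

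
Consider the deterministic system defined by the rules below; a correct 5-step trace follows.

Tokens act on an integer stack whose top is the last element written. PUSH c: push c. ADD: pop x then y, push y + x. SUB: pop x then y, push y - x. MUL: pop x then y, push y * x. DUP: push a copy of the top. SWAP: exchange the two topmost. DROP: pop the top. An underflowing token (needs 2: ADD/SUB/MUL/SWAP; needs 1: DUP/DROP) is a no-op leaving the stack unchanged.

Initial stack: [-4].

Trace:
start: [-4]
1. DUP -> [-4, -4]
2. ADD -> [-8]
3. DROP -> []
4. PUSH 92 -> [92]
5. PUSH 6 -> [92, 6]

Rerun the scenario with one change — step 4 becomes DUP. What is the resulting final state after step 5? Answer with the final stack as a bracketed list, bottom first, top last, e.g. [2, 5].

[6]

(re-executing from step 4 with the substitution; state before step 4: [])
4. DUP -> []
5. PUSH 6 -> [6]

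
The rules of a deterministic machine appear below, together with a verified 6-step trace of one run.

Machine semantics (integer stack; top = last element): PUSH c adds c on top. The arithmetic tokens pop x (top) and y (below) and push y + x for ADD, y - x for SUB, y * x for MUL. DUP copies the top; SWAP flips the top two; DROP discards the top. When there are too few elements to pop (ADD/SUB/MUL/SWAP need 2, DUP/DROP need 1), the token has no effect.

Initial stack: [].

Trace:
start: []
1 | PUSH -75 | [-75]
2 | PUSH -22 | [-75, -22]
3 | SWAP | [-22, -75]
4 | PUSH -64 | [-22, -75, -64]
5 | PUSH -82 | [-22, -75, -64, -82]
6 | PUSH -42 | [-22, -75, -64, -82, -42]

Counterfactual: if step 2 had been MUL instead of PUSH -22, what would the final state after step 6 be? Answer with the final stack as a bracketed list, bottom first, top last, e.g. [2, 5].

(re-executing from step 2 with the substitution; state before step 2: [-75])
2 | MUL | [-75]
3 | SWAP | [-75]
4 | PUSH -64 | [-75, -64]
5 | PUSH -82 | [-75, -64, -82]
6 | PUSH -42 | [-75, -64, -82, -42]

[-75, -64, -82, -42]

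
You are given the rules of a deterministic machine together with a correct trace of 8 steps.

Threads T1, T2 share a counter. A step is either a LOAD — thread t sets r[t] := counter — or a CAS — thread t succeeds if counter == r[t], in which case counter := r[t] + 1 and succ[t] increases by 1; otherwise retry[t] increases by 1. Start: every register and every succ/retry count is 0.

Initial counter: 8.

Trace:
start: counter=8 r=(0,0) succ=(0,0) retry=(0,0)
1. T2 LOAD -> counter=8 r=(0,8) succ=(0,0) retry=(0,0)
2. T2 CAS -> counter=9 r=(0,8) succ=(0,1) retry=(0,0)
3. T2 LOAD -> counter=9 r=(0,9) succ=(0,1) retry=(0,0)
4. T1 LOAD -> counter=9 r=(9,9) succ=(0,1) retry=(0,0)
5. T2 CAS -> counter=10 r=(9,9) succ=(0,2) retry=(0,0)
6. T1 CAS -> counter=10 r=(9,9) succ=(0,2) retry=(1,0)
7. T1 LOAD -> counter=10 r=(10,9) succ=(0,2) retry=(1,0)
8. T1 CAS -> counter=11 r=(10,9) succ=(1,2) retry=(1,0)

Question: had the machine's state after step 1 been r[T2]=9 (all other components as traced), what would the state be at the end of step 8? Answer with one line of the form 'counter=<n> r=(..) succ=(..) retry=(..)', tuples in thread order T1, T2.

counter=10 r=(9,8) succ=(1,1) retry=(1,1)

state after step 1 := counter=8 r=(0,9) succ=(0,0) retry=(0,0)
2. T2 CAS -> counter=8 r=(0,9) succ=(0,0) retry=(0,1)
3. T2 LOAD -> counter=8 r=(0,8) succ=(0,0) retry=(0,1)
4. T1 LOAD -> counter=8 r=(8,8) succ=(0,0) retry=(0,1)
5. T2 CAS -> counter=9 r=(8,8) succ=(0,1) retry=(0,1)
6. T1 CAS -> counter=9 r=(8,8) succ=(0,1) retry=(1,1)
7. T1 LOAD -> counter=9 r=(9,8) succ=(0,1) retry=(1,1)
8. T1 CAS -> counter=10 r=(9,8) succ=(1,1) retry=(1,1)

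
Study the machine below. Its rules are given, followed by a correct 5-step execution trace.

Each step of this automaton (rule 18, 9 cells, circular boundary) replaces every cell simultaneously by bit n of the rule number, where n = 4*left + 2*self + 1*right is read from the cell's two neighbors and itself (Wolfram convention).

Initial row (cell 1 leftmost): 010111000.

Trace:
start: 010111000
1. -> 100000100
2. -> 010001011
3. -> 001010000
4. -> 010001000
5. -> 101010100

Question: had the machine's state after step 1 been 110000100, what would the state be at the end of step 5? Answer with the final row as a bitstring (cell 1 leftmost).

100010110

state after step 1 := 110000100
2. -> 001001011
3. -> 110110000
4. -> 000001001
5. -> 100010110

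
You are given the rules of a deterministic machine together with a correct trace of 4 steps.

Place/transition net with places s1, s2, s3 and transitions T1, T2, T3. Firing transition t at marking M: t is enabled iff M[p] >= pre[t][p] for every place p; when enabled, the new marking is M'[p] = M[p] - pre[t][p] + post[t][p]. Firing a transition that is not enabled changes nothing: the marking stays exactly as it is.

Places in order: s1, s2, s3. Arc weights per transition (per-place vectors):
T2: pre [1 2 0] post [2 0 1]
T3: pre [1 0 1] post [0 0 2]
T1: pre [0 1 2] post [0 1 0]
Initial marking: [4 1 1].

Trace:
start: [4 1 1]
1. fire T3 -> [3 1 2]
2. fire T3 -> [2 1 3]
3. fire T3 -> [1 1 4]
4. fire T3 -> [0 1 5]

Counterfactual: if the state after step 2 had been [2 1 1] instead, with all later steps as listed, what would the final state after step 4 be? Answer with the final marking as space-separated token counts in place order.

state after step 2 := [2 1 1]
3. fire T3 -> [1 1 2]
4. fire T3 -> [0 1 3]

0 1 3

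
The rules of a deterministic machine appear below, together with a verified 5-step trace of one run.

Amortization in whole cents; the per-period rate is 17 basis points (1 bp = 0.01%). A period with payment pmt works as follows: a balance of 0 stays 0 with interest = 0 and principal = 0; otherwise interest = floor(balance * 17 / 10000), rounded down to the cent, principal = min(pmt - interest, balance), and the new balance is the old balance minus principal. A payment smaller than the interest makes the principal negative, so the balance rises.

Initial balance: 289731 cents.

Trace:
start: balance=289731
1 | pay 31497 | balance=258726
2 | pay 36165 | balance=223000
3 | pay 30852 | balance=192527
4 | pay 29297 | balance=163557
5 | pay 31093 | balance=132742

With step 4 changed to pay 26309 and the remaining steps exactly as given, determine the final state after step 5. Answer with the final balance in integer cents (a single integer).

(re-executing from step 4 with the substitution; state before step 4: balance=192527)
4 | pay 26309 | balance=166545
5 | pay 31093 | balance=135735

135735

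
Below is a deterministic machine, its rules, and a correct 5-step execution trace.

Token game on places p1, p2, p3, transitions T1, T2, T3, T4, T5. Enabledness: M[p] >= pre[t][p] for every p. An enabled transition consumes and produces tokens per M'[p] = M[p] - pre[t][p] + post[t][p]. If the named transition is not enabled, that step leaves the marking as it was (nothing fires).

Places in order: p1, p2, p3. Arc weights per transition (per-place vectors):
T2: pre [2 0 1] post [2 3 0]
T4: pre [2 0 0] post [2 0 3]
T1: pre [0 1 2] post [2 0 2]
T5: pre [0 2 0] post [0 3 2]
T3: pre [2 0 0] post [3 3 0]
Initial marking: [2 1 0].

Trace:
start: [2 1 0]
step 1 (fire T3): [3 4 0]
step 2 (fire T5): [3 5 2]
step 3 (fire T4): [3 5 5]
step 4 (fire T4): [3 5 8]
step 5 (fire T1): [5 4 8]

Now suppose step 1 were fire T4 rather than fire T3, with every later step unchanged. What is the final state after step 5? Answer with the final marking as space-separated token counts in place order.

(re-executing from step 1 with the substitution; state before step 1: [2 1 0])
step 1 (fire T4): [2 1 3]
step 2 (fire T5): [2 1 3]
step 3 (fire T4): [2 1 6]
step 4 (fire T4): [2 1 9]
step 5 (fire T1): [4 0 9]

4 0 9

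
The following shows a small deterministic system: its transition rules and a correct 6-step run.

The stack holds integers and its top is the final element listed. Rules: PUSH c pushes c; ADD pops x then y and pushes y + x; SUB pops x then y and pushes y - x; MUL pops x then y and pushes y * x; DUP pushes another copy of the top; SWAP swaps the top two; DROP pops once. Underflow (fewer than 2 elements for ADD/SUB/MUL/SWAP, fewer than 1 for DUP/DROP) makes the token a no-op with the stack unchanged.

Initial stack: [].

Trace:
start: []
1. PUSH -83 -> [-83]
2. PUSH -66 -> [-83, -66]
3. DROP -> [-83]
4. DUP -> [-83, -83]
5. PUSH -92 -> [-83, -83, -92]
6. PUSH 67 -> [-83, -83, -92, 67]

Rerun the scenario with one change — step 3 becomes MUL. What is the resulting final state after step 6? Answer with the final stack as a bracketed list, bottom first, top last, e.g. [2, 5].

(re-executing from step 3 with the substitution; state before step 3: [-83, -66])
3. MUL -> [5478]
4. DUP -> [5478, 5478]
5. PUSH -92 -> [5478, 5478, -92]
6. PUSH 67 -> [5478, 5478, -92, 67]

[5478, 5478, -92, 67]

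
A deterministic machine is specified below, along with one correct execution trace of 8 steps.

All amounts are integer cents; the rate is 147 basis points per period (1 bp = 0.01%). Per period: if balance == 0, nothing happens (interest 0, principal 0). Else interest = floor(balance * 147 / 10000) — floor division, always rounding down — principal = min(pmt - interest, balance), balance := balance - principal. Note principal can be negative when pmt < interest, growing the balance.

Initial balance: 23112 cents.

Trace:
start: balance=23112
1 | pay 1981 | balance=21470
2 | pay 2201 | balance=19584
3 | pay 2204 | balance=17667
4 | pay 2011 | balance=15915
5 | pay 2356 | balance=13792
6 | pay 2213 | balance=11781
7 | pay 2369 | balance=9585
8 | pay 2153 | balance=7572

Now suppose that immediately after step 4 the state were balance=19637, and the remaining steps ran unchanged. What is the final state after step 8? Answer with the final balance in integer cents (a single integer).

state after step 4 := balance=19637
5 | pay 2356 | balance=17569
6 | pay 2213 | balance=15614
7 | pay 2369 | balance=13474
8 | pay 2153 | balance=11519

11519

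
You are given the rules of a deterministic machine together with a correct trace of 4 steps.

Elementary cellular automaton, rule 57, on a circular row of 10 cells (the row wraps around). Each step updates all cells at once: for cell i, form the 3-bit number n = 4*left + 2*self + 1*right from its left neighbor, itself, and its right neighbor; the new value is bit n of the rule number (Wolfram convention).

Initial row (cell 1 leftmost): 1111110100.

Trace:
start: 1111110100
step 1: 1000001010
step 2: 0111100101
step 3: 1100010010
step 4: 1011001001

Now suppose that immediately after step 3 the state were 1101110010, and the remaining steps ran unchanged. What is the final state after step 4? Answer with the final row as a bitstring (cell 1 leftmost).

state after step 3 := 1101110010
step 4: 1011001001

1011001001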